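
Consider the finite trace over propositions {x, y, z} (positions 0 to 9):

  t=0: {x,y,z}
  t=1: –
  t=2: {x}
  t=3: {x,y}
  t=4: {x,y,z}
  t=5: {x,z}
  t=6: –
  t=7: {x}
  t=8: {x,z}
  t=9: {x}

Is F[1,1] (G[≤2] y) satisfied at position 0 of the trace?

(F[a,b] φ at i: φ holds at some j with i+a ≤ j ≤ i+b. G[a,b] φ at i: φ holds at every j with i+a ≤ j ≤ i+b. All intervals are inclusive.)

Does not hold

Check G[≤2] y at each j in [1,1]:
  j=1: fails at 1
No position in the window satisfies it → formula fails.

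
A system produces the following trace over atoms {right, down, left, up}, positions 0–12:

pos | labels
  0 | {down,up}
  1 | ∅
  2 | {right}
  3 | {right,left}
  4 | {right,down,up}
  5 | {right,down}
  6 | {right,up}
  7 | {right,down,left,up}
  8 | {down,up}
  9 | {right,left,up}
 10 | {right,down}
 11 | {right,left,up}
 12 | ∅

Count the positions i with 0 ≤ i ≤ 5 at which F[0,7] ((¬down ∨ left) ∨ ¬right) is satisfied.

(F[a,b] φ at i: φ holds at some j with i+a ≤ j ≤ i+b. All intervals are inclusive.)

6

Evaluate at each i in [0,5]:
  i=0: ✓ (witness j=0)
  i=1: ✓ (witness j=1)
  i=2: ✓ (witness j=2)
  i=3: ✓ (witness j=3)
  i=4: ✓ (witness j=6)
  i=5: ✓ (witness j=6)
Positions where it holds: {0, 1, 2, 3, 4, 5} → 6.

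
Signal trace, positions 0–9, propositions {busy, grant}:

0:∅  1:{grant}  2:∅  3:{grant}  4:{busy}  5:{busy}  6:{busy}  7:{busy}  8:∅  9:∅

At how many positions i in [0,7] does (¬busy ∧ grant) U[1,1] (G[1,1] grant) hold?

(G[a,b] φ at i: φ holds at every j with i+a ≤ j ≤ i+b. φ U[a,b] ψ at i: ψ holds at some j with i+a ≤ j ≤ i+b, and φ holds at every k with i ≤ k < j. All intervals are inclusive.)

1

Evaluate at each i in [0,7]:
  i=0: ✗ (no rhs in [1,1])
  i=1: ✓ (rhs at j=2; lhs holds on [1,1])
  i=2: ✗ (no rhs in [3,3])
  i=3: ✗ (no rhs in [4,4])
  i=4: ✗ (no rhs in [5,5])
  i=5: ✗ (no rhs in [6,6])
  i=6: ✗ (no rhs in [7,7])
  i=7: ✗ (no rhs in [8,8])
Positions where it holds: {1} → 1.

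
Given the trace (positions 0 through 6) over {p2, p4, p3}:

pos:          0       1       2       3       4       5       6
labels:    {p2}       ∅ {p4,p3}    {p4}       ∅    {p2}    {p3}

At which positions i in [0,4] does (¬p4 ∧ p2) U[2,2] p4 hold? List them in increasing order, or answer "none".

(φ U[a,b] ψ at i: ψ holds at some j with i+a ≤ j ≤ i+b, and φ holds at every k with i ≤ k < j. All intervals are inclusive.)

Evaluate at each i in [0,4]:
  i=0: ✗ (lhs fails at k=1 before rhs at j=2)
  i=1: ✗ (lhs fails at k=1 before rhs at j=3)
  i=2: ✗ (no rhs in [4,4])
  i=3: ✗ (no rhs in [5,5])
  i=4: ✗ (no rhs in [6,6])

none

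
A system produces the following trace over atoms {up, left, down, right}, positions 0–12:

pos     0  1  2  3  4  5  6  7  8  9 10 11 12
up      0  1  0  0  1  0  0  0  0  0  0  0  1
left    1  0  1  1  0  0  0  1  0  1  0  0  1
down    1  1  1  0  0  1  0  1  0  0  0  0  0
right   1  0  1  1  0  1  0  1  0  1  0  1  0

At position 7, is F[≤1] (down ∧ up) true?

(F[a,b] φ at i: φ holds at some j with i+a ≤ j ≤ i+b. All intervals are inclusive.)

Does not hold

Check (down ∧ up) at each j in [7,8]:
  j=7: false
  j=8: false
No position in the window satisfies it → formula fails.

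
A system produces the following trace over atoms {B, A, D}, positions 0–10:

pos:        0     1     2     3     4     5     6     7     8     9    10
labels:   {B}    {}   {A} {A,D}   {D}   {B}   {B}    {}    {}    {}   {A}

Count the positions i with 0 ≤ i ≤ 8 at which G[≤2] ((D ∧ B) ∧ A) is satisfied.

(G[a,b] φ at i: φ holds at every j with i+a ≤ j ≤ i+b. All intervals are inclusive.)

Evaluate at each i in [0,8]:
  i=0: ✗ (fails at j=0)
  i=1: ✗ (fails at j=1)
  i=2: ✗ (fails at j=2)
  i=3: ✗ (fails at j=3)
  i=4: ✗ (fails at j=4)
  i=5: ✗ (fails at j=5)
  i=6: ✗ (fails at j=6)
  i=7: ✗ (fails at j=7)
  i=8: ✗ (fails at j=8)
Positions where it holds: {} → 0.

0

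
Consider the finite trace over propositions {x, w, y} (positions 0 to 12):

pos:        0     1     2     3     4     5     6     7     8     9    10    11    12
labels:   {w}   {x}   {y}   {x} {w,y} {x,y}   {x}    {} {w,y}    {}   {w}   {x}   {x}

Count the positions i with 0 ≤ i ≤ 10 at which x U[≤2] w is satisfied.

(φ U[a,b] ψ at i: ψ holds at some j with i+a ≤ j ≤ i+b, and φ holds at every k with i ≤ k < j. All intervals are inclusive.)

5

Evaluate at each i in [0,10]:
  i=0: ✓ (rhs at j=0)
  i=1: ✗ (no rhs in [1,3])
  i=2: ✗ (lhs fails at k=2 before rhs at j=4)
  i=3: ✓ (rhs at j=4; lhs holds on [3,3])
  i=4: ✓ (rhs at j=4)
  i=5: ✗ (no rhs in [5,7])
  i=6: ✗ (lhs fails at k=7 before rhs at j=8)
  i=7: ✗ (lhs fails at k=7 before rhs at j=8)
  i=8: ✓ (rhs at j=8)
  i=9: ✗ (lhs fails at k=9 before rhs at j=10)
  i=10: ✓ (rhs at j=10)
Positions where it holds: {0, 3, 4, 8, 10} → 5.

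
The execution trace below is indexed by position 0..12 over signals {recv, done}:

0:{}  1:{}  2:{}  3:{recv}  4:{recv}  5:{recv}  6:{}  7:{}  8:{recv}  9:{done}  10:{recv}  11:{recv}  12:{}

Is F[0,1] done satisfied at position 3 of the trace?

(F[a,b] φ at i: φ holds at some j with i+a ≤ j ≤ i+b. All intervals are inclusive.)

Check done at each j in [3,4]:
  j=3: false
  j=4: false
No position in the window satisfies it → formula fails.

No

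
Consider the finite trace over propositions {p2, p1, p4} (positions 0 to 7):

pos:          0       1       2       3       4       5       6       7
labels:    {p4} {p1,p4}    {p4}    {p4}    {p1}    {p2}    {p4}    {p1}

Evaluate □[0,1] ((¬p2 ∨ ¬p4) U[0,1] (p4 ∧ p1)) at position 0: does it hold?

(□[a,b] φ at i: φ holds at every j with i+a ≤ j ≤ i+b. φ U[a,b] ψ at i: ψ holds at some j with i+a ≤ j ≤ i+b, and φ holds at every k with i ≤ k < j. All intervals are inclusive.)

Holds

Check ((¬p2 ∨ ¬p4) U[0,1] (p4 ∧ p1)) at every j in [0,1]:
  j=0: holds
  j=1: holds
All positions satisfy it → formula holds.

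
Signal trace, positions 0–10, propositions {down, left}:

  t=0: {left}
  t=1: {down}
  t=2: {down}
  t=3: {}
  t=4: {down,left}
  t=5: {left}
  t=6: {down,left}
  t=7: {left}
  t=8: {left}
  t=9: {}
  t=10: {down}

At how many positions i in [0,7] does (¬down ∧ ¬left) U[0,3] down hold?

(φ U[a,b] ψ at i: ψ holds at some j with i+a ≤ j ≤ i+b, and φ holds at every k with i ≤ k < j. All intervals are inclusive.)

Evaluate at each i in [0,7]:
  i=0: ✗ (lhs fails at k=0 before rhs at j=1)
  i=1: ✓ (rhs at j=1)
  i=2: ✓ (rhs at j=2)
  i=3: ✓ (rhs at j=4; lhs holds on [3,3])
  i=4: ✓ (rhs at j=4)
  i=5: ✗ (lhs fails at k=5 before rhs at j=6)
  i=6: ✓ (rhs at j=6)
  i=7: ✗ (lhs fails at k=7 before rhs at j=10)
Positions where it holds: {1, 2, 3, 4, 6} → 5.

5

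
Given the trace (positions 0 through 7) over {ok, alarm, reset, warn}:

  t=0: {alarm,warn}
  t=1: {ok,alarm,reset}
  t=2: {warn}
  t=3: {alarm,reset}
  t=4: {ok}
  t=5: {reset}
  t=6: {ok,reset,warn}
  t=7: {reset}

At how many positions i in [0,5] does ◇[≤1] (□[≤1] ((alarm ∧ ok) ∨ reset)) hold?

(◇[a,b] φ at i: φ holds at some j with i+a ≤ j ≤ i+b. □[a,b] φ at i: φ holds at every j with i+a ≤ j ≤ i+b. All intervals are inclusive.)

2

Evaluate at each i in [0,5]:
  i=0: ✗ (none in [0,1])
  i=1: ✗ (none in [1,2])
  i=2: ✗ (none in [2,3])
  i=3: ✗ (none in [3,4])
  i=4: ✓ (witness j=5)
  i=5: ✓ (witness j=5)
Positions where it holds: {4, 5} → 2.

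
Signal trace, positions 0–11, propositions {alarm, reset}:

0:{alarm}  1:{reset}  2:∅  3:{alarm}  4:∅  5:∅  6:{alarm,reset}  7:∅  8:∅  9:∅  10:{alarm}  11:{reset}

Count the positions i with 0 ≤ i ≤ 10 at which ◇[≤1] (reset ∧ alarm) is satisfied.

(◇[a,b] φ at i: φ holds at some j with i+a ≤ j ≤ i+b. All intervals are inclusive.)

Evaluate at each i in [0,10]:
  i=0: ✗ (none in [0,1])
  i=1: ✗ (none in [1,2])
  i=2: ✗ (none in [2,3])
  i=3: ✗ (none in [3,4])
  i=4: ✗ (none in [4,5])
  i=5: ✓ (witness j=6)
  i=6: ✓ (witness j=6)
  i=7: ✗ (none in [7,8])
  i=8: ✗ (none in [8,9])
  i=9: ✗ (none in [9,10])
  i=10: ✗ (none in [10,11])
Positions where it holds: {5, 6} → 2.

2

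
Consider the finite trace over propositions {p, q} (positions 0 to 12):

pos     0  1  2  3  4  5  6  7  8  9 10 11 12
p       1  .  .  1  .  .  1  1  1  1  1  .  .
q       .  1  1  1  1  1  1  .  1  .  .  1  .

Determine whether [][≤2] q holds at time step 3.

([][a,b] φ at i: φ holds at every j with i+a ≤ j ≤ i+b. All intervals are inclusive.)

Check q at every j in [3,5]:
  j=3: true
  j=4: true
  j=5: true
All positions satisfy it → formula holds.

True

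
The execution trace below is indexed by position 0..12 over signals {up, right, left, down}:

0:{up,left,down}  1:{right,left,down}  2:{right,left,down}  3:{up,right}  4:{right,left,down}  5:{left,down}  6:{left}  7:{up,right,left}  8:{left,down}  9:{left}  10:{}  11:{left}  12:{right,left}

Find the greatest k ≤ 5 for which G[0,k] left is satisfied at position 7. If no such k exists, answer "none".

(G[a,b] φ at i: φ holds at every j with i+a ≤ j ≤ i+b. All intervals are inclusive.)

2

left must hold from j=7 onward; find where it first fails.
  j=7: holds
  j=8: holds
  j=9: holds
  j=10: fails
Holds on [7,9], so largest k = 2.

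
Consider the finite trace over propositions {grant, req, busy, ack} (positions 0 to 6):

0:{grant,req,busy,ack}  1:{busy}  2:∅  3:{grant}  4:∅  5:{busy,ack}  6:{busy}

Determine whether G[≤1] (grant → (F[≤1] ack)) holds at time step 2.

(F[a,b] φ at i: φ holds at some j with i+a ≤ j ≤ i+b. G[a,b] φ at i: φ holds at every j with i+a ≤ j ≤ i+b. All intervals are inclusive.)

False

Check (grant → (F[≤1] ack)) at every j in [2,3]:
  j=2: antecedent false → ✓
  j=3: antecedent true; consequent fails (none in [3,4]) → ✗
Fails at j=3 → formula fails.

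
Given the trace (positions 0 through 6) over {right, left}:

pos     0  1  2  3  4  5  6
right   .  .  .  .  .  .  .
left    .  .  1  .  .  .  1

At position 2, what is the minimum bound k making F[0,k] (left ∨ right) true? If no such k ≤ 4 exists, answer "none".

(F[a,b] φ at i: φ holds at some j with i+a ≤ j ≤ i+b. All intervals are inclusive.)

0

Scan j = 2,3,… for (left ∨ right):
  j=2: holds
First hit at j=2, so smallest k = 2-2 = 0.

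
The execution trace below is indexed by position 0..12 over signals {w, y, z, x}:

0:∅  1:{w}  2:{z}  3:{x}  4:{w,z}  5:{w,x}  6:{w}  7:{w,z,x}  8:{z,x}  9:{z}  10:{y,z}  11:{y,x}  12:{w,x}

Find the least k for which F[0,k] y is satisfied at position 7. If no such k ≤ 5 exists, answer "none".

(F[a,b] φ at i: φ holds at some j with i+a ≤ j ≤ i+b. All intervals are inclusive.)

3

Scan j = 7,8,… for y:
  j=7: fails
  j=8: fails
  j=9: fails
  j=10: holds
First hit at j=10, so smallest k = 10-7 = 3.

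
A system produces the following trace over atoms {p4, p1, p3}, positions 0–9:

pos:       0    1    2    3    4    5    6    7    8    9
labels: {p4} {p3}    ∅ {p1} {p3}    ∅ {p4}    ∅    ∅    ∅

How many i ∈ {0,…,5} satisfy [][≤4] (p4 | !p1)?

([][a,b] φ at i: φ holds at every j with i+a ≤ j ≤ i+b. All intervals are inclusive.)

Evaluate at each i in [0,5]:
  i=0: ✗ (fails at j=3)
  i=1: ✗ (fails at j=3)
  i=2: ✗ (fails at j=3)
  i=3: ✗ (fails at j=3)
  i=4: ✓ (all of [4,8])
  i=5: ✓ (all of [5,9])
Positions where it holds: {4, 5} → 2.

2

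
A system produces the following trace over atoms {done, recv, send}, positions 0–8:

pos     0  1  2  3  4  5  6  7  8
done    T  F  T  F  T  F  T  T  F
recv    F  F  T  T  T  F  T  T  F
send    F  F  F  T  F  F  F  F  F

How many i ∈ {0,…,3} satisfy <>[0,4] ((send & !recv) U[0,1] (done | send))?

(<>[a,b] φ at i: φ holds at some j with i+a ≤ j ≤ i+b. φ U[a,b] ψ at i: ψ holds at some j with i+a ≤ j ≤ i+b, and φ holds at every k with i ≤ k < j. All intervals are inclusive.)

Evaluate at each i in [0,3]:
  i=0: ✓ (witness j=0)
  i=1: ✓ (witness j=2)
  i=2: ✓ (witness j=2)
  i=3: ✓ (witness j=3)
Positions where it holds: {0, 1, 2, 3} → 4.

4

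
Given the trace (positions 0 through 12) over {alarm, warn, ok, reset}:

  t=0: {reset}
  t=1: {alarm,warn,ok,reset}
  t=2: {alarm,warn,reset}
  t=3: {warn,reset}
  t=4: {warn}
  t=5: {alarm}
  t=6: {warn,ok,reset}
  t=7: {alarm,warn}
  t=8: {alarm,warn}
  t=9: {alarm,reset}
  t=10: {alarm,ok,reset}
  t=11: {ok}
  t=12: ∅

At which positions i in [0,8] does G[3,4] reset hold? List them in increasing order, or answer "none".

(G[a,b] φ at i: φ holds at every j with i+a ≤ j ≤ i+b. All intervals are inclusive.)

Evaluate at each i in [0,8]:
  i=0: ✗ (fails at j=4)
  i=1: ✗ (fails at j=4)
  i=2: ✗ (fails at j=5)
  i=3: ✗ (fails at j=7)
  i=4: ✗ (fails at j=7)
  i=5: ✗ (fails at j=8)
  i=6: ✓ (all of [9,10])
  i=7: ✗ (fails at j=11)
  i=8: ✗ (fails at j=11)

6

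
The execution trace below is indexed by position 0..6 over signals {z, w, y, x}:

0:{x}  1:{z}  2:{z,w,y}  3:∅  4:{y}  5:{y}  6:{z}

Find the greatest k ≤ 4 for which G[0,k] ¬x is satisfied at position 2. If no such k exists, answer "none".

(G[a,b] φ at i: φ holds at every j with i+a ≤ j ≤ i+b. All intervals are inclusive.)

4

¬x must hold from j=2 onward; find where it first fails.
  j=2: holds
  j=3: holds
  j=4: holds
  j=5: holds
  j=6: holds
Holds through j=6; largest k = 4.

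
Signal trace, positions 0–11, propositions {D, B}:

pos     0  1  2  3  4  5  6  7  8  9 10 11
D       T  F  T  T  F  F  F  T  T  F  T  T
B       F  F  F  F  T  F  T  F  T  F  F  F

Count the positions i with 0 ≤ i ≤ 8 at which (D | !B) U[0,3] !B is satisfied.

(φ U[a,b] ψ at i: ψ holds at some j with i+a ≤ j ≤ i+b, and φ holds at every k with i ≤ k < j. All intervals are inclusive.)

Evaluate at each i in [0,8]:
  i=0: ✓ (rhs at j=0)
  i=1: ✓ (rhs at j=1)
  i=2: ✓ (rhs at j=2)
  i=3: ✓ (rhs at j=3)
  i=4: ✗ (lhs fails at k=4 before rhs at j=5)
  i=5: ✓ (rhs at j=5)
  i=6: ✗ (lhs fails at k=6 before rhs at j=7)
  i=7: ✓ (rhs at j=7)
  i=8: ✓ (rhs at j=9; lhs holds on [8,8])
Positions where it holds: {0, 1, 2, 3, 5, 7, 8} → 7.

7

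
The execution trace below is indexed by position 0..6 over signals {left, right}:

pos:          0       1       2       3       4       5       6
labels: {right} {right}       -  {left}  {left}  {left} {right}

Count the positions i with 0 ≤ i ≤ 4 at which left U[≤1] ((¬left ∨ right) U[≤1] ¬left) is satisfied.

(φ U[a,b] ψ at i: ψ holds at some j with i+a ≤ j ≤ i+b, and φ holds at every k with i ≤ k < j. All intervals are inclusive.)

3

Evaluate at each i in [0,4]:
  i=0: ✓ (rhs at j=0)
  i=1: ✓ (rhs at j=1)
  i=2: ✓ (rhs at j=2)
  i=3: ✗ (no rhs in [3,4])
  i=4: ✗ (no rhs in [4,5])
Positions where it holds: {0, 1, 2} → 3.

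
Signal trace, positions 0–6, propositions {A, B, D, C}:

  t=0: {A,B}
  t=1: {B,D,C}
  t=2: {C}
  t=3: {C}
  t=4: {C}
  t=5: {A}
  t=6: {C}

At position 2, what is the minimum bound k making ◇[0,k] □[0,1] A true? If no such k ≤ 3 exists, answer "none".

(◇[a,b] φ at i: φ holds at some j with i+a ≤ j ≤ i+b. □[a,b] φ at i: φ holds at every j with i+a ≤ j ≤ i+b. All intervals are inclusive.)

none

Scan j = 2,3,… for □[0,1] A:
  j=2: fails
  j=3: fails
  j=4: fails
  j=5: fails
No j in [2,5] satisfies it → none.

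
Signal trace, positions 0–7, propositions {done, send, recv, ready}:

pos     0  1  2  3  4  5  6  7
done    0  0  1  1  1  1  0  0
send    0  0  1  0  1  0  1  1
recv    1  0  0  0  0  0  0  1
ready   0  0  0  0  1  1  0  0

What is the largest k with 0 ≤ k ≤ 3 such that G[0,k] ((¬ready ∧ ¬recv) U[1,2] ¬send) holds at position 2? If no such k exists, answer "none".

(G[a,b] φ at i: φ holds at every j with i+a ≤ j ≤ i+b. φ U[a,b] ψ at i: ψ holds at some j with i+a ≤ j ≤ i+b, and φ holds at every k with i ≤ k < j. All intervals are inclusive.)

0

((¬ready ∧ ¬recv) U[1,2] ¬send) must hold from j=2 onward; find where it first fails.
  j=2: holds
  j=3: fails
Holds on [2,2], so largest k = 0.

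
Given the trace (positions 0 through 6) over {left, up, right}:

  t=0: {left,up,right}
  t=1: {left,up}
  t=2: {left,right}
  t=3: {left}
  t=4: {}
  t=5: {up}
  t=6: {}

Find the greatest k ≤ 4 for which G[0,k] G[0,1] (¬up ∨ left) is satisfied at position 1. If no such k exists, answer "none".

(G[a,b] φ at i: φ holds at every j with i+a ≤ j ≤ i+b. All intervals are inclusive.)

2

G[0,1] (¬up ∨ left) must hold from j=1 onward; find where it first fails.
  j=1: holds
  j=2: holds
  j=3: holds
  j=4: fails
Holds on [1,3], so largest k = 2.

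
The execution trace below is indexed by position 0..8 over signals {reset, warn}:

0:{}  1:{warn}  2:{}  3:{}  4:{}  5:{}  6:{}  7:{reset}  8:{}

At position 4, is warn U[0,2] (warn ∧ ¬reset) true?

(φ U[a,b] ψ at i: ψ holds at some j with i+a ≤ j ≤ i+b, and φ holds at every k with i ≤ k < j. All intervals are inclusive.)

Need some j in [4,6] with (warn ∧ ¬reset), and warn at every k in [4,j-1].
  j=4: (warn ∧ ¬reset) false.
  j=5: (warn ∧ ¬reset) false.
  j=6: (warn ∧ ¬reset) false.
No j in the window works → until fails.

False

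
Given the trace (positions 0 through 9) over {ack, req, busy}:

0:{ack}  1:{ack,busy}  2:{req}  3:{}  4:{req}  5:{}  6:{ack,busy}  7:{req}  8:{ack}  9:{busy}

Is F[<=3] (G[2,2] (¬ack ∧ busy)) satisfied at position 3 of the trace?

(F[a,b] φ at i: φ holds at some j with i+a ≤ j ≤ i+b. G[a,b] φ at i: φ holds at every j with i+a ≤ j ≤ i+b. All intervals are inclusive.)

Check G[2,2] (¬ack ∧ busy) at each j in [3,6]:
  j=3: fails at 5
  j=4: fails at 6
  j=5: fails at 7
  j=6: fails at 8
No position in the window satisfies it → formula fails.

False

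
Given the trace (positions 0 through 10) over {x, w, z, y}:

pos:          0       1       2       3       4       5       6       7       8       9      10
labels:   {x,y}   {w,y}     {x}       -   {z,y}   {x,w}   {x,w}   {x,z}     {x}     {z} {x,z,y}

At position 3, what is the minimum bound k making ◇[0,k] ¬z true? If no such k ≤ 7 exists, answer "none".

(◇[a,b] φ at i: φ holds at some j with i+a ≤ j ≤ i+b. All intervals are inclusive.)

Scan j = 3,4,… for ¬z:
  j=3: holds
First hit at j=3, so smallest k = 3-3 = 0.

0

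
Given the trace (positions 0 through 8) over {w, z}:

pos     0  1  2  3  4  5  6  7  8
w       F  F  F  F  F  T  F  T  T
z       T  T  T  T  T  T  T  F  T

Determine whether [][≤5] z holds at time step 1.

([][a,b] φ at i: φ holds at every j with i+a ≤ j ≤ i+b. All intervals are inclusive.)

Check z at every j in [1,6]:
  j=1: true
  j=2: true
  j=3: true
  j=4: true
  j=5: true
  j=6: true
All positions satisfy it → formula holds.

Yes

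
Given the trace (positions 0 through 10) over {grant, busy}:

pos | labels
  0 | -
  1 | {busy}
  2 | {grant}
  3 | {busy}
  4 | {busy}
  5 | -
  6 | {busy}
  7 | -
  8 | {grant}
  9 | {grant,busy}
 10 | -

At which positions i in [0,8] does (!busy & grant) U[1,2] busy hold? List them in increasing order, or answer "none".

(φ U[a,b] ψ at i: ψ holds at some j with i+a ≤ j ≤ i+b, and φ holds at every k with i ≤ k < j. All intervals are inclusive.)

2, 8

Evaluate at each i in [0,8]:
  i=0: ✗ (lhs fails at k=0 before rhs at j=1)
  i=1: ✗ (lhs fails at k=1 before rhs at j=3)
  i=2: ✓ (rhs at j=3; lhs holds on [2,2])
  i=3: ✗ (lhs fails at k=3 before rhs at j=4)
  i=4: ✗ (lhs fails at k=4 before rhs at j=6)
  i=5: ✗ (lhs fails at k=5 before rhs at j=6)
  i=6: ✗ (no rhs in [7,8])
  i=7: ✗ (lhs fails at k=7 before rhs at j=9)
  i=8: ✓ (rhs at j=9; lhs holds on [8,8])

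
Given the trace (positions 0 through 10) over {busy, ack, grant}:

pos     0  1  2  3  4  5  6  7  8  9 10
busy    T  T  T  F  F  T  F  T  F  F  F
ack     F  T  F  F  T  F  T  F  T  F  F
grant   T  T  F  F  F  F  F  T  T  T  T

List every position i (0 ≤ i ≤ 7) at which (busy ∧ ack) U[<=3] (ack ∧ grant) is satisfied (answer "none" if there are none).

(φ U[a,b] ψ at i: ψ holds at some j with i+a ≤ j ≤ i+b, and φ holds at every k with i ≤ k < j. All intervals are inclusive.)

1

Evaluate at each i in [0,7]:
  i=0: ✗ (lhs fails at k=0 before rhs at j=1)
  i=1: ✓ (rhs at j=1)
  i=2: ✗ (no rhs in [2,5])
  i=3: ✗ (no rhs in [3,6])
  i=4: ✗ (no rhs in [4,7])
  i=5: ✗ (lhs fails at k=5 before rhs at j=8)
  i=6: ✗ (lhs fails at k=6 before rhs at j=8)
  i=7: ✗ (lhs fails at k=7 before rhs at j=8)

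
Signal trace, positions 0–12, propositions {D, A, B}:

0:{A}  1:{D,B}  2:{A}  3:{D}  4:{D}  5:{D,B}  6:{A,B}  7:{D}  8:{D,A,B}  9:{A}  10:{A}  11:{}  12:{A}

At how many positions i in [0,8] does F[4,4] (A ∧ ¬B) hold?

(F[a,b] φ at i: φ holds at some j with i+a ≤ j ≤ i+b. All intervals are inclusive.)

3

Evaluate at each i in [0,8]:
  i=0: ✗ (none in [4,4])
  i=1: ✗ (none in [5,5])
  i=2: ✗ (none in [6,6])
  i=3: ✗ (none in [7,7])
  i=4: ✗ (none in [8,8])
  i=5: ✓ (witness j=9)
  i=6: ✓ (witness j=10)
  i=7: ✗ (none in [11,11])
  i=8: ✓ (witness j=12)
Positions where it holds: {5, 6, 8} → 3.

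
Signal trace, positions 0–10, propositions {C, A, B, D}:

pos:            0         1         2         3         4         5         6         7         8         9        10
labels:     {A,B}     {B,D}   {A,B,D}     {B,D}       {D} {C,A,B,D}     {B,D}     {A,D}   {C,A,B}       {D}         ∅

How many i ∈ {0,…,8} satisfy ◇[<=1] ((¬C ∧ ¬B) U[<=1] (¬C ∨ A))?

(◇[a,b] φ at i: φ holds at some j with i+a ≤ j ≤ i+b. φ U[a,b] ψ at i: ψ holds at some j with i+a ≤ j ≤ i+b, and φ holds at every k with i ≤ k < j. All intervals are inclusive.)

Evaluate at each i in [0,8]:
  i=0: ✓ (witness j=0)
  i=1: ✓ (witness j=1)
  i=2: ✓ (witness j=2)
  i=3: ✓ (witness j=3)
  i=4: ✓ (witness j=4)
  i=5: ✓ (witness j=5)
  i=6: ✓ (witness j=6)
  i=7: ✓ (witness j=7)
  i=8: ✓ (witness j=8)
Positions where it holds: {0, 1, 2, 3, 4, 5, 6, 7, 8} → 9.

9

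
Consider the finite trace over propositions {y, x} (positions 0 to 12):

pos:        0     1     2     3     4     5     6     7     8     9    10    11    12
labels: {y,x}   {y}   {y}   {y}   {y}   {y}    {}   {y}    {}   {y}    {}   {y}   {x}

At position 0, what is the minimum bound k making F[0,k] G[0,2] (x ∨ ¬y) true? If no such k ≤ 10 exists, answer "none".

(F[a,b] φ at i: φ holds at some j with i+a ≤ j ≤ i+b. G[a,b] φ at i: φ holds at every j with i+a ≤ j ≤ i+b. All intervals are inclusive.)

none

Scan j = 0,1,… for G[0,2] (x ∨ ¬y):
  j=0: fails
  j=1: fails
  j=2: fails
  j=3: fails
  j=4: fails
  j=5: fails
  j=6: fails
  j=7: fails
  j=8: fails
  j=9: fails
  j=10: fails
No j in [0,10] satisfies it → none.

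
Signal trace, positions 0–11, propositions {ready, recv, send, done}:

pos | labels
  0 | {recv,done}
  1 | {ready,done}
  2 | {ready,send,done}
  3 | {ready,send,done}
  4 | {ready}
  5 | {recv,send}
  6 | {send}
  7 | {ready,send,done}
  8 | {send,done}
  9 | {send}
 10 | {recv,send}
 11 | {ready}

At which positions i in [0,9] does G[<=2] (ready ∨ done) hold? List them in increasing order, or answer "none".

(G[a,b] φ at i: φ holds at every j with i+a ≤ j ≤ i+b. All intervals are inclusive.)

0, 1, 2

Evaluate at each i in [0,9]:
  i=0: ✓ (all of [0,2])
  i=1: ✓ (all of [1,3])
  i=2: ✓ (all of [2,4])
  i=3: ✗ (fails at j=5)
  i=4: ✗ (fails at j=5)
  i=5: ✗ (fails at j=5)
  i=6: ✗ (fails at j=6)
  i=7: ✗ (fails at j=9)
  i=8: ✗ (fails at j=9)
  i=9: ✗ (fails at j=9)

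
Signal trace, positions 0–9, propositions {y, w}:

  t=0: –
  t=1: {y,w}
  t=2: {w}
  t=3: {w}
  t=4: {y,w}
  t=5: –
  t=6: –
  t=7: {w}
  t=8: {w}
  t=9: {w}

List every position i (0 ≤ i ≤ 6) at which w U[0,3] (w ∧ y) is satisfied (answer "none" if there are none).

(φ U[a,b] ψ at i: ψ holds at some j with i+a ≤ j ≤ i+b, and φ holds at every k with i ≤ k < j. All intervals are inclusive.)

Evaluate at each i in [0,6]:
  i=0: ✗ (lhs fails at k=0 before rhs at j=1)
  i=1: ✓ (rhs at j=1)
  i=2: ✓ (rhs at j=4; lhs holds on [2,3])
  i=3: ✓ (rhs at j=4; lhs holds on [3,3])
  i=4: ✓ (rhs at j=4)
  i=5: ✗ (no rhs in [5,8])
  i=6: ✗ (no rhs in [6,9])

1, 2, 3, 4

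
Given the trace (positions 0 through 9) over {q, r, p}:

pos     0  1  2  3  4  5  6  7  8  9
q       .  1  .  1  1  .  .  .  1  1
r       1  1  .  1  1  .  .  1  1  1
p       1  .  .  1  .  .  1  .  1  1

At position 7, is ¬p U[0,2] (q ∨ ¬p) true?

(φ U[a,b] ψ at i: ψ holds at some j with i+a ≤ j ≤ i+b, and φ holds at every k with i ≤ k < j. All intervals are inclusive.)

Yes

Need some j in [7,9] with (q ∨ ¬p), and ¬p at every k in [7,j-1].
  j=7: (q ∨ ¬p) holds; no prefix to check → satisfied.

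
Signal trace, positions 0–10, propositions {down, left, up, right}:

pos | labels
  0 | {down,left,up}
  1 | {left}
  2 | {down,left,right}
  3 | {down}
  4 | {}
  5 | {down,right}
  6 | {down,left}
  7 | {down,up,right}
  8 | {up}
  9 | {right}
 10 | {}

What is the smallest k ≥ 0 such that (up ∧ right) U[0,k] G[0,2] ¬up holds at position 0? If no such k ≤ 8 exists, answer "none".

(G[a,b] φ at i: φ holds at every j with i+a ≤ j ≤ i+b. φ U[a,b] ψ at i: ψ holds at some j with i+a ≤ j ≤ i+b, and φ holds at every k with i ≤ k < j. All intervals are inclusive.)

Need earliest j ≥ 0 with G[0,2] ¬up, and (up ∧ right) at every k in [0,j-1].
  j=0: rhs fails.
  j=1: rhs holds but lhs fails at k=0.
  j=2: rhs holds but lhs fails at k=0.
  j=3: rhs holds but lhs fails at k=0.
  j=4: rhs holds but lhs fails at k=0.
  j=5: rhs fails.
  j=6: rhs fails.
  j=7: rhs fails.
  j=8: rhs fails.
No witness within the range → none.

none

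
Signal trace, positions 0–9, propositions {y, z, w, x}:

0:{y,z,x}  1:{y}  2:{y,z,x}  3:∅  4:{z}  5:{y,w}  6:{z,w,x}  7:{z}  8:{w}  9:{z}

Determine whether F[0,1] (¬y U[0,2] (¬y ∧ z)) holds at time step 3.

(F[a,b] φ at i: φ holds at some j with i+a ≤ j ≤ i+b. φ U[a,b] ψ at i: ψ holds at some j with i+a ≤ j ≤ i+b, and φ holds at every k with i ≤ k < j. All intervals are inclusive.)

Yes

Check (¬y U[0,2] (¬y ∧ z)) at each j in [3,4]:
  j=3: holds
  j=4: holds
Found at j=3 → formula holds.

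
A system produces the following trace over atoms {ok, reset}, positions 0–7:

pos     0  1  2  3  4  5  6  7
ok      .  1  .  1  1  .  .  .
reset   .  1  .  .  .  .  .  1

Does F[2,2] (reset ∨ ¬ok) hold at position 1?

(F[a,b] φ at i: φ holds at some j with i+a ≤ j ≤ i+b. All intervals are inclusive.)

Check (reset ∨ ¬ok) at each j in [3,3]:
  j=3: false
No position in the window satisfies it → formula fails.

No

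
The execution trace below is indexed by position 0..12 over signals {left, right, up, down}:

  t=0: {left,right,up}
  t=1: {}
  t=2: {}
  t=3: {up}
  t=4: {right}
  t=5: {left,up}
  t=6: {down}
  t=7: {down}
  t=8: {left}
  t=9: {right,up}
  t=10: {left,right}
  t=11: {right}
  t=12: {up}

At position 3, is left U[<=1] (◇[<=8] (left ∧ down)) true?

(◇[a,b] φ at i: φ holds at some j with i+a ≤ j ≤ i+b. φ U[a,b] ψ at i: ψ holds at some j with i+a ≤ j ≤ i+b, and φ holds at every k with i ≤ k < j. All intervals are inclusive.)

Need some j in [3,4] with ◇[<=8] (left ∧ down), and left at every k in [3,j-1].
  j=3: ◇[<=8] (left ∧ down) — fails (none in [3,11]).
  j=4: ◇[<=8] (left ∧ down) — fails (none in [4,12]).
No j in the window works → until fails.

Does not hold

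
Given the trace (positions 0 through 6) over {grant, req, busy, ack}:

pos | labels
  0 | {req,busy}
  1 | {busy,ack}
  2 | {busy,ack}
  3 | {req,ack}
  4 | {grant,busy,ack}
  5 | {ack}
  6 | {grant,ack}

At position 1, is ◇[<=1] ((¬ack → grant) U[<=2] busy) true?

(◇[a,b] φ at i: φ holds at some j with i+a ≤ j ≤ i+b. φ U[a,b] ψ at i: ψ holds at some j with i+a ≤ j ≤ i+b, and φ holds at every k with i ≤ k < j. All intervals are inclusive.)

Yes

Check ((¬ack → grant) U[<=2] busy) at each j in [1,2]:
  j=1: holds
  j=2: holds
Found at j=1 → formula holds.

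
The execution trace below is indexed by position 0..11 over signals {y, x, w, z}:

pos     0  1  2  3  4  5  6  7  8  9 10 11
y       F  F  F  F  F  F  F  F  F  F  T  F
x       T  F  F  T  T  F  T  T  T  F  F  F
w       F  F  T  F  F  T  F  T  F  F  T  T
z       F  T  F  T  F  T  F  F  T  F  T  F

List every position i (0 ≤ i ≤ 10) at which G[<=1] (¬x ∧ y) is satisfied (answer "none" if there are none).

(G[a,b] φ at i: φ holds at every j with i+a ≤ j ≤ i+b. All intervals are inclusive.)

Evaluate at each i in [0,10]:
  i=0: ✗ (fails at j=0)
  i=1: ✗ (fails at j=1)
  i=2: ✗ (fails at j=2)
  i=3: ✗ (fails at j=3)
  i=4: ✗ (fails at j=4)
  i=5: ✗ (fails at j=5)
  i=6: ✗ (fails at j=6)
  i=7: ✗ (fails at j=7)
  i=8: ✗ (fails at j=8)
  i=9: ✗ (fails at j=9)
  i=10: ✗ (fails at j=11)

none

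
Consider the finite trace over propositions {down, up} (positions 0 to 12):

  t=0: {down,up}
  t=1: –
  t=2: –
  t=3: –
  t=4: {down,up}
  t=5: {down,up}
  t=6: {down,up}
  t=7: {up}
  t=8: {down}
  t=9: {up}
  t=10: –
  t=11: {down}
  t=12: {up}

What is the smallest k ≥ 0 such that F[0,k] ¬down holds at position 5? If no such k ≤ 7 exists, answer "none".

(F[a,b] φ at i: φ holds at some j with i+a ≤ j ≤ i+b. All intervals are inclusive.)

Scan j = 5,6,… for ¬down:
  j=5: fails
  j=6: fails
  j=7: holds
First hit at j=7, so smallest k = 7-5 = 2.

2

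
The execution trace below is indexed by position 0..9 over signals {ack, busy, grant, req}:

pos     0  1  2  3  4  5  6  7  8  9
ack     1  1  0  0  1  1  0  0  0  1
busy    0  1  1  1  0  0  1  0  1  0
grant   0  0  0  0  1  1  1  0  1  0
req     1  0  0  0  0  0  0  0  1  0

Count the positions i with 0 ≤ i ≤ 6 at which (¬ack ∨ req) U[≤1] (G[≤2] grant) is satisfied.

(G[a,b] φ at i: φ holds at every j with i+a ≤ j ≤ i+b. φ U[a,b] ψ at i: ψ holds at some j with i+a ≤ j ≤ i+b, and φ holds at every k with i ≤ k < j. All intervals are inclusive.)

Evaluate at each i in [0,6]:
  i=0: ✗ (no rhs in [0,1])
  i=1: ✗ (no rhs in [1,2])
  i=2: ✗ (no rhs in [2,3])
  i=3: ✓ (rhs at j=4; lhs holds on [3,3])
  i=4: ✓ (rhs at j=4)
  i=5: ✗ (no rhs in [5,6])
  i=6: ✗ (no rhs in [6,7])
Positions where it holds: {3, 4} → 2.

2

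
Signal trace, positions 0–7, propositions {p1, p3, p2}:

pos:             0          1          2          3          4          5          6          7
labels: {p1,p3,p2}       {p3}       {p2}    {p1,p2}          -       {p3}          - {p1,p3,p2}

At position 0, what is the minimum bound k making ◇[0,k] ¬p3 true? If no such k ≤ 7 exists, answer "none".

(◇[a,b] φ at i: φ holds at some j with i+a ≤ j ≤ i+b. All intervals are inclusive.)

Scan j = 0,1,… for ¬p3:
  j=0: fails
  j=1: fails
  j=2: holds
First hit at j=2, so smallest k = 2-0 = 2.

2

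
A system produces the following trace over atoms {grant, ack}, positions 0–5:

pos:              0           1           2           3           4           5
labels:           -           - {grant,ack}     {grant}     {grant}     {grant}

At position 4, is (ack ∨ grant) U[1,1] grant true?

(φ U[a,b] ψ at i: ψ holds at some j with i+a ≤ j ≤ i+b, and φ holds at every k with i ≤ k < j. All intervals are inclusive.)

Need some j in [5,5] with grant, and (ack ∨ grant) at every k in [4,j-1].
  j=5: grant holds; (ack ∨ grant) holds at every k in [4,4] → satisfied.

Yes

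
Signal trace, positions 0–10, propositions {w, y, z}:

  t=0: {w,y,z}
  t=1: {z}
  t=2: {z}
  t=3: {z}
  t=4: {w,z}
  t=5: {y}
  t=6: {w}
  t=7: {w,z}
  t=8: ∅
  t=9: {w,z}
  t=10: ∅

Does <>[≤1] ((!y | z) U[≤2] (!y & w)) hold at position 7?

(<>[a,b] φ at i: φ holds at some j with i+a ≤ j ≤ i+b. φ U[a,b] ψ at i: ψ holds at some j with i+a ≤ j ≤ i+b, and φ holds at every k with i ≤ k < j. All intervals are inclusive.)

Check ((!y | z) U[≤2] (!y & w)) at each j in [7,8]:
  j=7: holds
  j=8: holds
Found at j=7 → formula holds.

Yes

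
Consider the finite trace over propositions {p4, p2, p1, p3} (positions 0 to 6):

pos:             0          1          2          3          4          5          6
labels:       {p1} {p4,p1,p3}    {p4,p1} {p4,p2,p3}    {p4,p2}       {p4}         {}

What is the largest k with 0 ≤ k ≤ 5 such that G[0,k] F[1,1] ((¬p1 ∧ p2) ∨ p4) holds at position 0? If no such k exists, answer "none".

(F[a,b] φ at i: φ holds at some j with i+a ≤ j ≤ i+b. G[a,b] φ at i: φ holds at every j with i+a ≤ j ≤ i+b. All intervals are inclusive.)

4

F[1,1] ((¬p1 ∧ p2) ∨ p4) must hold from j=0 onward; find where it first fails.
  j=0: holds
  j=1: holds
  j=2: holds
  j=3: holds
  j=4: holds
  j=5: fails
Holds on [0,4], so largest k = 4.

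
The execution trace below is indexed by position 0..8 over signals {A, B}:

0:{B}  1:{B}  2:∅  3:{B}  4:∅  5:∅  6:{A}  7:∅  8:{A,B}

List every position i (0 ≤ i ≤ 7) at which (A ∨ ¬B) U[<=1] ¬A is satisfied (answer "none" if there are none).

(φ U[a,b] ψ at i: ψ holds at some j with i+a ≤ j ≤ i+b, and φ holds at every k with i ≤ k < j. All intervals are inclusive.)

0, 1, 2, 3, 4, 5, 6, 7

Evaluate at each i in [0,7]:
  i=0: ✓ (rhs at j=0)
  i=1: ✓ (rhs at j=1)
  i=2: ✓ (rhs at j=2)
  i=3: ✓ (rhs at j=3)
  i=4: ✓ (rhs at j=4)
  i=5: ✓ (rhs at j=5)
  i=6: ✓ (rhs at j=7; lhs holds on [6,6])
  i=7: ✓ (rhs at j=7)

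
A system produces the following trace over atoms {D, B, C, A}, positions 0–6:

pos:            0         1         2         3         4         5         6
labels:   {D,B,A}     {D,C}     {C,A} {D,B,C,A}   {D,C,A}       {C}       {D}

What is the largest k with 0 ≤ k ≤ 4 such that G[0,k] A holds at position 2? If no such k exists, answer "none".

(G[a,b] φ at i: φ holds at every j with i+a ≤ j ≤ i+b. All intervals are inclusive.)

2

A must hold from j=2 onward; find where it first fails.
  j=2: holds
  j=3: holds
  j=4: holds
  j=5: fails
Holds on [2,4], so largest k = 2.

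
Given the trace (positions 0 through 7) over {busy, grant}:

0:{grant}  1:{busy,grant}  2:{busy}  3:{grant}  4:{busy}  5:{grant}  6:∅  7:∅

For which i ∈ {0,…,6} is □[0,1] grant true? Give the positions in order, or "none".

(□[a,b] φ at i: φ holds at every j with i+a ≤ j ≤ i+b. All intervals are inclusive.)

Evaluate at each i in [0,6]:
  i=0: ✓ (all of [0,1])
  i=1: ✗ (fails at j=2)
  i=2: ✗ (fails at j=2)
  i=3: ✗ (fails at j=4)
  i=4: ✗ (fails at j=4)
  i=5: ✗ (fails at j=6)
  i=6: ✗ (fails at j=6)

0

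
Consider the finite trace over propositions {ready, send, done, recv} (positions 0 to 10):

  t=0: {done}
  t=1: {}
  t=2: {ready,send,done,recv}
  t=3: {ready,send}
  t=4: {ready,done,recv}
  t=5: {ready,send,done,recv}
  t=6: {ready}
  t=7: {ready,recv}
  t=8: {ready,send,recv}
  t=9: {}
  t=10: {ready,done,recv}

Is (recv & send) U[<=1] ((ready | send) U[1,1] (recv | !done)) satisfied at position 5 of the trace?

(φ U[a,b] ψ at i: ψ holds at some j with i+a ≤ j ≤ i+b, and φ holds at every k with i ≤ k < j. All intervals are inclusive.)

True

Need some j in [5,6] with ((ready | send) U[1,1] (recv | !done)), and (recv & send) at every k in [5,j-1].
  j=5: ((ready | send) U[1,1] (recv | !done)) holds; no prefix to check → satisfied.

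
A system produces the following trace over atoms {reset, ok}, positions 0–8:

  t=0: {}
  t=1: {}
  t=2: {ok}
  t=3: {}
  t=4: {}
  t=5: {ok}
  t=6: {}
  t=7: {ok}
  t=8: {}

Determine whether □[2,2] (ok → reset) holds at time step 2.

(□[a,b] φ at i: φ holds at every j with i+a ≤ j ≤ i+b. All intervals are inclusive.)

Yes

Check (ok → reset) at every j in [4,4]:
  j=4: antecedent false → ✓
All positions satisfy it → formula holds.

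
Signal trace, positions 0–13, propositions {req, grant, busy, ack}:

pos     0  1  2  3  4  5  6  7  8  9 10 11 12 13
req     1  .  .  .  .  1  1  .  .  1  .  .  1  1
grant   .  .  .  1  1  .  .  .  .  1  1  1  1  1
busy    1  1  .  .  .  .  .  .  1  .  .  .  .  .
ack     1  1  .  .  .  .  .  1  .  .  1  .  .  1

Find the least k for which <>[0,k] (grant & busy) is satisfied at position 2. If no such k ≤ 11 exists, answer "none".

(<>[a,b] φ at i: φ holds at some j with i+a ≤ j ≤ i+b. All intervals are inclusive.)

Scan j = 2,3,… for (grant & busy):
  j=2: fails
  j=3: fails
  j=4: fails
  j=5: fails
  j=6: fails
  j=7: fails
  j=8: fails
  j=9: fails
  j=10: fails
  j=11: fails
  j=12: fails
  j=13: fails
No j in [2,13] satisfies it → none.

none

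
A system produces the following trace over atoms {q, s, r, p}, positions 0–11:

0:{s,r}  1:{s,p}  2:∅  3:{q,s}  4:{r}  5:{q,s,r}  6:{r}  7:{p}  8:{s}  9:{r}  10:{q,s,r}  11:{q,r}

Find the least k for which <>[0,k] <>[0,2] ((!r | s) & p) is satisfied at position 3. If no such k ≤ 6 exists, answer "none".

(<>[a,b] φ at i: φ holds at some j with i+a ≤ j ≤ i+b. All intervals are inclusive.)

2

Scan j = 3,4,… for <>[0,2] ((!r | s) & p):
  j=3: fails
  j=4: fails
  j=5: holds
First hit at j=5, so smallest k = 5-3 = 2.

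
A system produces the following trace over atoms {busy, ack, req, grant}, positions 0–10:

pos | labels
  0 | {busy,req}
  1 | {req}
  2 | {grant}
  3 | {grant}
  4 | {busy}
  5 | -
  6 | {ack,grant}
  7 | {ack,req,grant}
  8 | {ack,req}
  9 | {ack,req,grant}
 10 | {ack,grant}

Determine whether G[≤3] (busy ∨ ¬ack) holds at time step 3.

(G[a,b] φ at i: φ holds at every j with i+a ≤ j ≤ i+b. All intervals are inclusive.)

Does not hold

Check (busy ∨ ¬ack) at every j in [3,6]:
  j=3: true
  j=4: true
  j=5: true
  j=6: false
Fails at j=6 → formula fails.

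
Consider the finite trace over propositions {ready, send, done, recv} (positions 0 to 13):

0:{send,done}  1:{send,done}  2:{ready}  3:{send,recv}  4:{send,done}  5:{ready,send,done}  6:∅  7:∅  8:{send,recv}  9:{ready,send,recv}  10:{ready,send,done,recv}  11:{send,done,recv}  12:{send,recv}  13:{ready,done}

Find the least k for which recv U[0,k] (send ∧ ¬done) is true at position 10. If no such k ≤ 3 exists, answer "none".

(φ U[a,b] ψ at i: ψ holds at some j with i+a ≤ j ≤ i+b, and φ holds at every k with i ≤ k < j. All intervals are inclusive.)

2

Need earliest j ≥ 10 with (send ∧ ¬done), and recv at every k in [10,j-1].
  j=10: rhs fails.
  j=11: rhs fails.
  j=12: rhs holds; lhs holds on [10,11]. k = 2.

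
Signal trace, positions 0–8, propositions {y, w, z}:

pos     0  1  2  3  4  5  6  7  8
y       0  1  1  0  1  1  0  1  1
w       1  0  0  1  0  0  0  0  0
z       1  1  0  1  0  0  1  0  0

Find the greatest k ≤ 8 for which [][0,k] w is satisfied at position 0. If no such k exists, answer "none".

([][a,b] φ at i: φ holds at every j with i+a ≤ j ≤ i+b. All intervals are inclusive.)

w must hold from j=0 onward; find where it first fails.
  j=0: holds
  j=1: fails
Holds on [0,0], so largest k = 0.

0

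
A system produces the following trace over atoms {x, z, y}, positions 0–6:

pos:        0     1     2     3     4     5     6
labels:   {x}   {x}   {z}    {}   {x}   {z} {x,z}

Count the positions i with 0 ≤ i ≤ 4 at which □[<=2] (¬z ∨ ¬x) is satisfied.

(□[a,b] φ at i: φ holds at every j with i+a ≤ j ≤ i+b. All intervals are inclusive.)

Evaluate at each i in [0,4]:
  i=0: ✓ (all of [0,2])
  i=1: ✓ (all of [1,3])
  i=2: ✓ (all of [2,4])
  i=3: ✓ (all of [3,5])
  i=4: ✗ (fails at j=6)
Positions where it holds: {0, 1, 2, 3} → 4.

4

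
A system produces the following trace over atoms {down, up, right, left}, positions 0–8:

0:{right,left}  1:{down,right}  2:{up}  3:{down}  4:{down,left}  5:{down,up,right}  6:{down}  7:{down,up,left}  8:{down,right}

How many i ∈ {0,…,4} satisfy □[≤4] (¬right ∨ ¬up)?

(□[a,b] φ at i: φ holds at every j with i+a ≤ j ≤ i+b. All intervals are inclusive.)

Evaluate at each i in [0,4]:
  i=0: ✓ (all of [0,4])
  i=1: ✗ (fails at j=5)
  i=2: ✗ (fails at j=5)
  i=3: ✗ (fails at j=5)
  i=4: ✗ (fails at j=5)
Positions where it holds: {0} → 1.

1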